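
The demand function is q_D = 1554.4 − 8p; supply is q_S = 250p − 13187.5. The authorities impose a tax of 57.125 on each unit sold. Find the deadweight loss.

In inverse form: demand p = 194.3 − 0.125q, supply p = 52.75 + 0.004q.
Competitive equilibrium: 194.3 − 0.125q = 52.75 + 0.004q → q* = 1097.28682, p* = 57.13915.
With the tax, the buyer price exceeds the seller price by 57.125: (194.3 − 0.125q) − (52.75 + 0.004q) = 57.125 → q' = 654.45736.
Δq = 1097.28682 − 654.45736 = 442.82946; the wedge equals the tax, 57.125.
Welfare loss = ½ × 442.82946 × 57.125 = 12648.32.

12648.32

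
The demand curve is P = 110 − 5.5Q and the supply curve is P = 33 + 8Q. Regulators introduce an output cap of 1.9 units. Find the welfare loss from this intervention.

Competitive equilibrium: 110 − 5.5Q = 33 + 8Q → Q* = 5.7037, P* = 78.6296.
At Q = 1.9: demand price = 110 − 5.5·1.9 = 99.55; supply price = 33 + 8·1.9 = 48.2.
ΔQ = 5.7037 − 1.9 = 3.8037; wedge = 99.55 − 48.2 = 51.35.
The triangle = ½ × 3.8037 × 51.35 = 97.66.

97.66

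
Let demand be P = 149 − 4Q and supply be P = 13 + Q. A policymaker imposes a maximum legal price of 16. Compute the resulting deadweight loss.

Competitive equilibrium: 149 − 4Q = 13 + Q → Q* = 27.2, P* = 40.2.
At the ceiling P = 16, quantity supplied = (16 − 13)/1 = 3.
Willingness to pay at Q' = 3: 149 − 4·3 = 137.
ΔQ = 27.2 − 3 = 24.2; wedge = 137 − 16 = 121.
Welfare loss = ½ × 24.2 × 121 = 1464.10.

1464.10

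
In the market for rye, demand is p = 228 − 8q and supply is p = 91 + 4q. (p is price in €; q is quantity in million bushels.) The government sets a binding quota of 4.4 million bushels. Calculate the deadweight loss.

€295.40 million

Competitive equilibrium: 228 − 8q = 91 + 4q → q* = 11.4167, p* = 136.6667.
At q = 4.4: demand price = 228 − 8·4.4 = 192.8; supply price = 91 + 4·4.4 = 108.6.
Δq = 11.4167 − 4.4 = 7.0167; wedge = 192.8 − 108.6 = 84.2.
DWL = ½ × 7.0167 × 84.2 = €295.40 million.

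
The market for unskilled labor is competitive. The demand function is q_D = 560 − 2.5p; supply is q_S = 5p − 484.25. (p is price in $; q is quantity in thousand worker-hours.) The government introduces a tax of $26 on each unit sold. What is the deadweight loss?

$563.33 thousand

In inverse form: demand p = 224 − 0.4q, supply p = 96.85 + 0.2q.
Competitive equilibrium: 224 − 0.4q = 96.85 + 0.2q → q* = 211.9167, p* = 139.2333.
With the tax, the buyer price exceeds the seller price by 26: (224 − 0.4q) − (96.85 + 0.2q) = 26 → q' = 168.5833.
Δq = 211.9167 − 168.5833 = 43.3334; the wedge equals the tax, 26.
DWL = ½ × 43.3334 × 26 = $563.33 thousand.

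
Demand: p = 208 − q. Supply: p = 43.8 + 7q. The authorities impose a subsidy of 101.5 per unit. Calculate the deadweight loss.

Competitive equilibrium: 208 − q = 43.8 + 7q → q* = 20.525, p* = 187.475.
The subsidy lowers effective supply by 101.5: p = 7q − 57.7.
New quantity: 208 − q = 7q − 57.7 → q' = 33.2125.
Overproduction Δq = 33.2125 − 20.525 = 12.6875; wedge = subsidy = 101.5.
DWL = ½ × 12.6875 × 101.5 = 643.89.

643.89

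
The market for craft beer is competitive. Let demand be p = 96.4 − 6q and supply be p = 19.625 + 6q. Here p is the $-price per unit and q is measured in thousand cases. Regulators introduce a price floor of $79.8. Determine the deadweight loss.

Competitive equilibrium: 96.4 − 6q = 19.625 + 6q → q* = 6.39792, p* = 58.0125.
At the floor p = 79.8, quantity demanded = (96.4 − 79.8)/6 = 2.76667.
Sellers' marginal cost at q' = 2.76667: 19.625 + 6·2.76667 = 36.22502.
Δq = 6.39792 − 2.76667 = 3.63125; wedge = 79.8 − 36.22502 = 43.57498.
Deadweight loss = ½ × 3.63125 × 43.57498 = $79.12 thousand.

$79.12 thousand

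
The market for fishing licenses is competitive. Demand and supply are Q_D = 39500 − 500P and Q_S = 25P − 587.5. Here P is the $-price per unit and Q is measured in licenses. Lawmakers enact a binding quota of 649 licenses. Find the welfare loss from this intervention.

In inverse form: demand P = 79 − 0.002Q, supply P = 23.5 + 0.04Q.
Competitive equilibrium: 79 − 0.002Q = 23.5 + 0.04Q → Q* = 1321.4286, P* = 76.3571.
At Q = 649: demand price = 79 − 0.002·649 = 77.702; supply price = 23.5 + 0.04·649 = 49.46.
ΔQ = 1321.4286 − 649 = 672.4286; wedge = 77.702 − 49.46 = 28.242.
Welfare loss = ½ × 672.4286 × 28.242 = $9495.36.

$9495.36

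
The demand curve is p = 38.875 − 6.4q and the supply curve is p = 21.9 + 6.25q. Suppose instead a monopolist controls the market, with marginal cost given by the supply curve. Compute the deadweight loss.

1.29

Competitive equilibrium: 38.875 − 6.4q = 21.9 + 6.25q → q* = 1.3419, p* = 30.2869.
Marginal revenue: MR = 38.875 − 12.8q. Set MR = MC: 38.875 − 12.8q = 21.9 + 6.25q → q_m = 0.8911.
Price p_m = 38.875 − 6.4·0.8911 = 33.172; MC(q_m) = 21.9 + 6.25·0.8911 = 27.4694.
Competitive q* = 1.3419, so Δq = 0.4508; wedge = 33.172 − 27.4694 = 5.7026.
DWL = ½ × 0.4508 × 5.7026 = 1.29.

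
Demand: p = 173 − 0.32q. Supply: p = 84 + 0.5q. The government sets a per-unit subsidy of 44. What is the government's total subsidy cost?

Competitive equilibrium: 173 − 0.32q = 84 + 0.5q → q* = 108.53659, p* = 138.26829.
The subsidy lowers effective supply by 44: p = 40 + 0.5q.
New quantity: 173 − 0.32q = 40 + 0.5q → q' = 162.19512.
Total subsidy cost = 44 × 162.19512 = 7136.59.

7136.59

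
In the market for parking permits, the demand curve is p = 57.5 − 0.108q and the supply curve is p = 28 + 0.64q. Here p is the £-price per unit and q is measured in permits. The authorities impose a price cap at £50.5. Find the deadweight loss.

Competitive equilibrium: 57.5 − 0.108q = 28 + 0.64q → q* = 39.4385, p* = 53.2406.
At the ceiling p = 50.5, quantity supplied = (50.5 − 28)/0.64 = 35.1563.
Willingness to pay at q' = 35.1563: 57.5 − 0.108·35.1563 = 53.7031.
Δq = 39.4385 − 35.1563 = 4.2822; wedge = 53.7031 − 50.5 = 3.2031.
The triangle = ½ × 4.2822 × 3.2031 = £6.86.

£6.86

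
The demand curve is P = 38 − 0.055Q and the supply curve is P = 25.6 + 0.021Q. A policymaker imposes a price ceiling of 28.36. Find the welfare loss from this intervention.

Competitive equilibrium: 38 − 0.055Q = 25.6 + 0.021Q → Q* = 163.1579, P* = 29.0263.
At the ceiling P = 28.36, quantity supplied = (28.36 − 25.6)/0.021 = 131.4286.
Willingness to pay at Q' = 131.4286: 38 − 0.055·131.4286 = 30.7714.
ΔQ = 163.1579 − 131.4286 = 31.7293; wedge = 30.7714 − 28.36 = 2.4114.
The triangle = ½ × 31.7293 × 2.4114 = 38.26.

38.26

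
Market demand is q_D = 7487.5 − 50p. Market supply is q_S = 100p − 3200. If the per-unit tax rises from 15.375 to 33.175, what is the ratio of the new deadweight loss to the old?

In inverse form: demand p = 149.75 − 0.02q, supply p = 32 + 0.01q.
Competitive equilibrium: 149.75 − 0.02q = 32 + 0.01q → q* = 3925, p* = 71.25.
For a per-unit tax t: Δq = t/0.03, so DWL = ½·t·(t/0.03) = t²/0.06.
At t = 15.375: DWL = 3939.844. At t = 33.175: DWL = 18343.010.
Ratio = (33.175/15.375)² = 4.656.

4.656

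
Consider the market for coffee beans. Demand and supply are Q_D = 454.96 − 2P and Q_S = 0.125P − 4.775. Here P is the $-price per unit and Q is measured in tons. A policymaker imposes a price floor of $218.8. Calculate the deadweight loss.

In inverse form: demand P = 227.48 − 0.5Q, supply P = 38.2 + 8Q.
Competitive equilibrium: 227.48 − 0.5Q = 38.2 + 8Q → Q* = 22.2682, P* = 216.3459.
At the floor P = 218.8, quantity demanded = (227.48 − 218.8)/0.5 = 17.36.
Sellers' marginal cost at Q' = 17.36: 38.2 + 8·17.36 = 177.08.
ΔQ = 22.2682 − 17.36 = 4.9082; wedge = 218.8 − 177.08 = 41.72.
Welfare loss = ½ × 4.9082 × 41.72 = $102.39.

$102.39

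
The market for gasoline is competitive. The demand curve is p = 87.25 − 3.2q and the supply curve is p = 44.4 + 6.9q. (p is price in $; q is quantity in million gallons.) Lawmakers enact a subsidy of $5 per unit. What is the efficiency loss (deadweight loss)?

$1.24 million

Competitive equilibrium: 87.25 − 3.2q = 44.4 + 6.9q → q* = 4.2426, p* = 73.6738.
The subsidy lowers effective supply by 5: p = 39.4 + 6.9q.
New quantity: 87.25 − 3.2q = 39.4 + 6.9q → q' = 4.7376.
Overproduction Δq = 4.7376 − 4.2426 = 0.495; wedge = subsidy = 5.
The triangle = ½ × 0.495 × 5 = $1.24 million.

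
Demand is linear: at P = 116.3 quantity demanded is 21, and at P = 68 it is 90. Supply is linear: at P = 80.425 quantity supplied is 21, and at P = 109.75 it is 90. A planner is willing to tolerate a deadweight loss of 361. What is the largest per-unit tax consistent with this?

Demand slope = (68 − 116.3)/(90 − 21) = −0.7, so P = 131 − 0.7Q.
Supply slope = (109.75 − 80.425)/(90 − 21) = 0.425, so P = 71.5 + 0.425Q.
Competitive equilibrium: 131 − 0.7Q = 71.5 + 0.425Q → Q* = 52.8889, P* = 93.9778.
A tax t gives ΔQ = t/1.125 and wedge t, so DWL = t²/2.25.
t²/2.25 = 361 → t² = 812.25 → t = 28.5.

28.5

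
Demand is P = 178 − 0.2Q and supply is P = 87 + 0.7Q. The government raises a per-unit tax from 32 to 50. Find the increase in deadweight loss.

Competitive equilibrium: 178 − 0.2Q = 87 + 0.7Q → Q* = 101.1111, P* = 157.7778.
For a per-unit tax t: ΔQ = t/0.9, so DWL = ½·t·(t/0.9) = t²/1.8.
At t = 32: DWL = 568.889. At t = 50: DWL = 1388.889.
Increase = 1388.889 − 568.889 = 820.

820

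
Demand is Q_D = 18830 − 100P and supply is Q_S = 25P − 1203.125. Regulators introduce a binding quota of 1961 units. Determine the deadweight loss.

In inverse form: demand P = 188.3 − 0.01Q, supply P = 48.125 + 0.04Q.
Competitive equilibrium: 188.3 − 0.01Q = 48.125 + 0.04Q → Q* = 2803.5, P* = 160.265.
At Q = 1961: demand price = 188.3 − 0.01·1961 = 168.69; supply price = 48.125 + 0.04·1961 = 126.565.
ΔQ = 2803.5 − 1961 = 842.5; wedge = 168.69 − 126.565 = 42.125.
Welfare loss = ½ × 842.5 × 42.125 = 17745.16.

17745.16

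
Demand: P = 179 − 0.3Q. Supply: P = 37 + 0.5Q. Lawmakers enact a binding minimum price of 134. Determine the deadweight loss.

Competitive equilibrium: 179 − 0.3Q = 37 + 0.5Q → Q* = 177.5, P* = 125.75.
At the floor P = 134, quantity demanded = (179 − 134)/0.3 = 150.
Sellers' marginal cost at Q' = 150: 37 + 0.5·150 = 112.
ΔQ = 177.5 − 150 = 27.5; wedge = 134 − 112 = 22.
The triangle = ½ × 27.5 × 22 = 302.50.

302.50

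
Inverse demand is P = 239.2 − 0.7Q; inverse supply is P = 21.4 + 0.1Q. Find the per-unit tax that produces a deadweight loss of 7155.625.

Competitive equilibrium: 239.2 − 0.7Q = 21.4 + 0.1Q → Q* = 272.25, P* = 48.625.
A tax t gives ΔQ = t/0.8 and wedge t, so DWL = t²/1.6.
t²/1.6 = 7155.625 → t² = 11449 → t = 107.

107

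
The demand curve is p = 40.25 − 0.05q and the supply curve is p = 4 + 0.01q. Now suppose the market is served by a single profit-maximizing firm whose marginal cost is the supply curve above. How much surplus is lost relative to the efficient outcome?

Competitive equilibrium: 40.25 − 0.05q = 4 + 0.01q → q* = 604.166667, p* = 10.041667.
Marginal revenue: MR = 40.25 − 0.1q. Set MR = MC: 40.25 − 0.1q = 4 + 0.01q → q_m = 329.545455.
Price p_m = 40.25 − 0.05·329.545455 = 23.772727; MC(q_m) = 4 + 0.01·329.545455 = 7.295455.
Competitive q* = 604.166667, so Δq = 274.621212; wedge = 23.772727 − 7.295455 = 16.477272.
Deadweight loss = ½ × 274.621212 × 16.477272 = 2262.50.

2262.50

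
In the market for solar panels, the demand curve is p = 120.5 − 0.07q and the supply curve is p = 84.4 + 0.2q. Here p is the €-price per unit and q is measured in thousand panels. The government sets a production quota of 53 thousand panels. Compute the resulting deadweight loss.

Competitive equilibrium: 120.5 − 0.07q = 84.4 + 0.2q → q* = 133.7037, p* = 111.1407.
At q = 53: demand price = 120.5 − 0.07·53 = 116.79; supply price = 84.4 + 0.2·53 = 95.
Δq = 133.7037 − 53 = 80.7037; wedge = 116.79 − 95 = 21.79.
Deadweight loss = ½ × 80.7037 × 21.79 = €879.27 thousand.

€879.27 thousand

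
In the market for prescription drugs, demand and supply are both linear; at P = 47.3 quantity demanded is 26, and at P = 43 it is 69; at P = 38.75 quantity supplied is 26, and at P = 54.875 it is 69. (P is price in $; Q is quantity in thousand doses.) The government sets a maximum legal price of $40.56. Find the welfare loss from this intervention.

$41.21 thousand

Demand slope = (43 − 47.3)/(69 − 26) = −0.1, so P = 49.9 − 0.1Q.
Supply slope = (54.875 − 38.75)/(69 − 26) = 0.375, so P = 29 + 0.375Q.
Competitive equilibrium: 49.9 − 0.1Q = 29 + 0.375Q → Q* = 44, P* = 45.5.
At the ceiling P = 40.56, quantity supplied = (40.56 − 29)/0.375 = 30.8267.
Willingness to pay at Q' = 30.8267: 49.9 − 0.1·30.8267 = 46.8173.
ΔQ = 44 − 30.8267 = 13.1733; wedge = 46.8173 − 40.56 = 6.2573.
The triangle = ½ × 13.1733 × 6.2573 = $41.21 thousand.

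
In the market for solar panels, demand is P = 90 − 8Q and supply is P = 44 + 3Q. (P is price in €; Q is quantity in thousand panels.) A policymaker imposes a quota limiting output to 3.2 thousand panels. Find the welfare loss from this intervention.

Competitive equilibrium: 90 − 8Q = 44 + 3Q → Q* = 4.1818, P* = 56.5455.
At Q = 3.2: demand price = 90 − 8·3.2 = 64.4; supply price = 44 + 3·3.2 = 53.6.
ΔQ = 4.1818 − 3.2 = 0.9818; wedge = 64.4 − 53.6 = 10.8.
DWL = ½ × 0.9818 × 10.8 = €5.30 thousand.

€5.30 thousand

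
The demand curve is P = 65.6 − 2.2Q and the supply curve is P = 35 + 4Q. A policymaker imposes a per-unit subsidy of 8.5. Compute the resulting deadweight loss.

5.83

Competitive equilibrium: 65.6 − 2.2Q = 35 + 4Q → Q* = 4.9355, P* = 54.7419.
The subsidy lowers effective supply by 8.5: P = 26.5 + 4Q.
New quantity: 65.6 − 2.2Q = 26.5 + 4Q → Q' = 6.3065.
Overproduction ΔQ = 6.3065 − 4.9355 = 1.371; wedge = subsidy = 8.5.
The triangle = ½ × 1.371 × 8.5 = 5.83.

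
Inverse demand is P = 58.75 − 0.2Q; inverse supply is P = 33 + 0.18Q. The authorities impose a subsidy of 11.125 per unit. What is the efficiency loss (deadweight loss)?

162.85

Competitive equilibrium: 58.75 − 0.2Q = 33 + 0.18Q → Q* = 67.7632, P* = 45.1974.
The subsidy lowers effective supply by 11.125: P = 21.875 + 0.18Q.
New quantity: 58.75 − 0.2Q = 21.875 + 0.18Q → Q' = 97.0395.
Overproduction ΔQ = 97.0395 − 67.7632 = 29.2763; wedge = subsidy = 11.125.
The triangle = ½ × 29.2763 × 11.125 = 162.85.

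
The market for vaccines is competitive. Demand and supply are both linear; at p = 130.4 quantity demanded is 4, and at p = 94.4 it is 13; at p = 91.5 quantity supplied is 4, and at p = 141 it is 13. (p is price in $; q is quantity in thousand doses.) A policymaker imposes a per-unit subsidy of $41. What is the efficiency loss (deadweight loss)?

$88.47 thousand

Demand slope = (94.4 − 130.4)/(13 − 4) = −4, so p = 146.4 − 4q.
Supply slope = (141 − 91.5)/(13 − 4) = 5.5, so p = 69.5 + 5.5q.
Competitive equilibrium: 146.4 − 4q = 69.5 + 5.5q → q* = 8.0947, p* = 114.0211.
The subsidy lowers effective supply by 41: p = 28.5 + 5.5q.
New quantity: 146.4 − 4q = 28.5 + 5.5q → q' = 12.4105.
Overproduction Δq = 12.4105 − 8.0947 = 4.3158; wedge = subsidy = 41.
DWL = ½ × 4.3158 × 41 = $88.47 thousand.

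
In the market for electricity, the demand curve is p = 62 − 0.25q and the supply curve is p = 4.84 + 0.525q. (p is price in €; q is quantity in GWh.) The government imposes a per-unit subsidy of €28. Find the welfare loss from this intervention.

€505.81

Competitive equilibrium: 62 − 0.25q = 4.84 + 0.525q → q* = 73.7548, p* = 43.5613.
The subsidy lowers effective supply by 28: p = 0.525q − 23.16.
New quantity: 62 − 0.25q = 0.525q − 23.16 → q' = 109.8839.
Overproduction Δq = 109.8839 − 73.7548 = 36.1291; wedge = subsidy = 28.
Welfare loss = ½ × 36.1291 × 28 = €505.81.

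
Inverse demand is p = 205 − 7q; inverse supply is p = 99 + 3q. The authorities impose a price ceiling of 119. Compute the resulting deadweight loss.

77.36

Competitive equilibrium: 205 − 7q = 99 + 3q → q* = 10.6, p* = 130.8.
At the ceiling p = 119, quantity supplied = (119 − 99)/3 = 6.66667.
Willingness to pay at q' = 6.66667: 205 − 7·6.66667 = 158.33331.
Δq = 10.6 − 6.66667 = 3.93333; wedge = 158.33331 − 119 = 39.33331.
The triangle = ½ × 3.93333 × 39.33331 = 77.36.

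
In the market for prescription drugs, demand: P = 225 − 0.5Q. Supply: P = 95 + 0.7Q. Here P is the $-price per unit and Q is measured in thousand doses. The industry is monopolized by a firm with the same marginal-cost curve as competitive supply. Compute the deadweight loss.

$609.14 thousand

Competitive equilibrium: 225 − 0.5Q = 95 + 0.7Q → Q* = 108.3333, P* = 170.8333.
Marginal revenue: MR = 225 − Q. Set MR = MC: 225 − Q = 95 + 0.7Q → Q_m = 76.4706.
Price P_m = 225 − 0.5·76.4706 = 186.7647; MC(Q_m) = 95 + 0.7·76.4706 = 148.5294.
Competitive Q* = 108.3333, so ΔQ = 31.8627; wedge = 186.7647 − 148.5294 = 38.2353.
DWL = ½ × 31.8627 × 38.2353 = $609.14 thousand.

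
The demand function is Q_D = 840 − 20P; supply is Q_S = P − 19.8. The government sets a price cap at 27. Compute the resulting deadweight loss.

102.06

In inverse form: demand P = 42 − 0.05Q, supply P = 19.8 + Q.
Competitive equilibrium: 42 − 0.05Q = 19.8 + Q → Q* = 21.1429, P* = 40.9429.
At the ceiling P = 27, quantity supplied = (27 − 19.8)/1 = 7.2.
Willingness to pay at Q' = 7.2: 42 − 0.05·7.2 = 41.64.
ΔQ = 21.1429 − 7.2 = 13.9429; wedge = 41.64 − 27 = 14.64.
Deadweight loss = ½ × 13.9429 × 14.64 = 102.06.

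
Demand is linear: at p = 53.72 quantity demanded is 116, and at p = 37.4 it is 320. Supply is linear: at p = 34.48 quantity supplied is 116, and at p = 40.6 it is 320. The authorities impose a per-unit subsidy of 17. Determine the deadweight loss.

Demand slope = (37.4 − 53.72)/(320 − 116) = −0.08, so p = 63 − 0.08q.
Supply slope = (40.6 − 34.48)/(320 − 116) = 0.03, so p = 31 + 0.03q.
Competitive equilibrium: 63 − 0.08q = 31 + 0.03q → q* = 290.9091, p* = 39.7273.
The subsidy lowers effective supply by 17: p = 14 + 0.03q.
New quantity: 63 − 0.08q = 14 + 0.03q → q' = 445.4545.
Overproduction Δq = 445.4545 − 290.9091 = 154.5454; wedge = subsidy = 17.
Deadweight loss = ½ × 154.5454 × 17 = 1313.64.

1313.64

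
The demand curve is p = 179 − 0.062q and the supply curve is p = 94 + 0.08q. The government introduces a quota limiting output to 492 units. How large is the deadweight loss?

806.68

Competitive equilibrium: 179 − 0.062q = 94 + 0.08q → q* = 598.5915, p* = 141.8873.
At q = 492: demand price = 179 − 0.062·492 = 148.496; supply price = 94 + 0.08·492 = 133.36.
Δq = 598.5915 − 492 = 106.5915; wedge = 148.496 − 133.36 = 15.136.
Deadweight loss = ½ × 106.5915 × 15.136 = 806.68.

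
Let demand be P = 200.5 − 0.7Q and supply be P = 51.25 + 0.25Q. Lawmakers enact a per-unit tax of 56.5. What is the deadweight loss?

Competitive equilibrium: 200.5 − 0.7Q = 51.25 + 0.25Q → Q* = 157.1053, P* = 90.5263.
With the tax, the buyer price exceeds the seller price by 56.5: (200.5 − 0.7Q) − (51.25 + 0.25Q) = 56.5 → Q' = 97.6316.
ΔQ = 157.1053 − 97.6316 = 59.4737; the wedge equals the tax, 56.5.
DWL = ½ × 59.4737 × 56.5 = 1680.13.

1680.13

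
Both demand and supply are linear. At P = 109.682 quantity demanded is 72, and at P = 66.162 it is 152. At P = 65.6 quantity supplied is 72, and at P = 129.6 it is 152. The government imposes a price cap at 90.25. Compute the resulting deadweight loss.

2.65

Demand slope = (66.162 − 109.682)/(152 − 72) = −0.544, so P = 148.85 − 0.544Q.
Supply slope = (129.6 − 65.6)/(152 − 72) = 0.8, so P = 8 + 0.8Q.
Competitive equilibrium: 148.85 − 0.544Q = 8 + 0.8Q → Q* = 104.7991, P* = 91.8393.
At the ceiling P = 90.25, quantity supplied = (90.25 − 8)/0.8 = 102.8125.
Willingness to pay at Q' = 102.8125: 148.85 − 0.544·102.8125 = 92.92.
ΔQ = 104.7991 − 102.8125 = 1.9866; wedge = 92.92 − 90.25 = 2.67.
Welfare loss = ½ × 1.9866 × 2.67 = 2.65.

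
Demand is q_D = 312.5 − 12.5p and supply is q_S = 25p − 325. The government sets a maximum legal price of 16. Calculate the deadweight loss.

37.50

In inverse form: demand p = 25 − 0.08q, supply p = 13 + 0.04q.
Competitive equilibrium: 25 − 0.08q = 13 + 0.04q → q* = 100, p* = 17.
At the ceiling p = 16, quantity supplied = (16 − 13)/0.04 = 75.
Willingness to pay at q' = 75: 25 − 0.08·75 = 19.
Δq = 100 − 75 = 25; wedge = 19 − 16 = 3.
Deadweight loss = ½ × 25 × 3 = 37.50.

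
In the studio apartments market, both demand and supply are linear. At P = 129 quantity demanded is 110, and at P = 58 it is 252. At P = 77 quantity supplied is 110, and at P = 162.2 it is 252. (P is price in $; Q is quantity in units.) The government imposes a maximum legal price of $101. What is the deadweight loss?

Demand slope = (58 − 129)/(252 − 110) = −0.5, so P = 184 − 0.5Q.
Supply slope = (162.2 − 77)/(252 − 110) = 0.6, so P = 11 + 0.6Q.
Competitive equilibrium: 184 − 0.5Q = 11 + 0.6Q → Q* = 157.2727, P* = 105.3636.
At the ceiling P = 101, quantity supplied = (101 − 11)/0.6 = 150.
Willingness to pay at Q' = 150: 184 − 0.5·150 = 109.
ΔQ = 157.2727 − 150 = 7.2727; wedge = 109 − 101 = 8.
Welfare loss = ½ × 7.2727 × 8 = $29.09.

$29.09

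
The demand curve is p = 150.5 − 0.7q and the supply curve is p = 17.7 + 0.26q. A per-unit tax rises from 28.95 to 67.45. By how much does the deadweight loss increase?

1933.02

Competitive equilibrium: 150.5 − 0.7q = 17.7 + 0.26q → q* = 138.3333, p* = 53.6667.
For a per-unit tax t: Δq = t/0.96, so DWL = ½·t·(t/0.96) = t²/1.92.
At t = 28.95: DWL = 436.512. At t = 67.45: DWL = 2369.533.
Increase = 2369.533 − 436.512 = 1933.02.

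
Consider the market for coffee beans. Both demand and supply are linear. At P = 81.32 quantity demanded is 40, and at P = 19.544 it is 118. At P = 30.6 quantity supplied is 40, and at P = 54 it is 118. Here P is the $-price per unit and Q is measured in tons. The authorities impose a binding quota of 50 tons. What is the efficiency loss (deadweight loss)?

Demand slope = (19.544 − 81.32)/(118 − 40) = −0.792, so P = 113 − 0.792Q.
Supply slope = (54 − 30.6)/(118 − 40) = 0.3, so P = 18.6 + 0.3Q.
Competitive equilibrium: 113 − 0.792Q = 18.6 + 0.3Q → Q* = 86.4469, P* = 44.5341.
At Q = 50: demand price = 113 − 0.792·50 = 73.4; supply price = 18.6 + 0.3·50 = 33.6.
ΔQ = 86.4469 − 50 = 36.4469; wedge = 73.4 − 33.6 = 39.8.
Deadweight loss = ½ × 36.4469 × 39.8 = $725.29.

$725.29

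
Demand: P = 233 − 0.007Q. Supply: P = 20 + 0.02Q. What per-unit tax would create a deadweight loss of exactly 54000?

Competitive equilibrium: 233 − 0.007Q = 20 + 0.02Q → Q* = 7888.8889, P* = 177.7778.
A tax t gives ΔQ = t/0.027 and wedge t, so DWL = t²/0.054.
t²/0.054 = 54000 → t² = 2916 → t = 54.

54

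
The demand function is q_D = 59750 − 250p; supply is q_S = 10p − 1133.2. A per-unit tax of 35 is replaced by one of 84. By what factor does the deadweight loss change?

5.76

In inverse form: demand p = 239 − 0.004q, supply p = 113.32 + 0.1q.
Competitive equilibrium: 239 − 0.004q = 113.32 + 0.1q → q* = 1208.4615, p* = 234.1662.
For a per-unit tax t: Δq = t/0.104, so DWL = ½·t·(t/0.104) = t²/0.208.
At t = 35: DWL = 5889.423. At t = 84: DWL = 33923.077.
Ratio = (84/35)² = 5.76.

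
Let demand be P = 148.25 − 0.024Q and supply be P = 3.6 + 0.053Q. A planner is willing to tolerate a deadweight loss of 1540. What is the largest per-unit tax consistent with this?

15.4

Competitive equilibrium: 148.25 − 0.024Q = 3.6 + 0.053Q → Q* = 1878.5714, P* = 103.1643.
A tax t gives ΔQ = t/0.077 and wedge t, so DWL = t²/0.154.
t²/0.154 = 1540 → t² = 237.16 → t = 15.4.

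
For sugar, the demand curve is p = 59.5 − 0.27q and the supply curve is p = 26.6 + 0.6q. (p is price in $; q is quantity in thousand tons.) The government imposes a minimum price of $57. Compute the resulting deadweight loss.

Competitive equilibrium: 59.5 − 0.27q = 26.6 + 0.6q → q* = 37.8161, p* = 49.2897.
At the floor p = 57, quantity demanded = (59.5 − 57)/0.27 = 9.2593.
Sellers' marginal cost at q' = 9.2593: 26.6 + 0.6·9.2593 = 32.1556.
Δq = 37.8161 − 9.2593 = 28.5568; wedge = 57 − 32.1556 = 24.8444.
Welfare loss = ½ × 28.5568 × 24.8444 = $354.74 thousand.

$354.74 thousand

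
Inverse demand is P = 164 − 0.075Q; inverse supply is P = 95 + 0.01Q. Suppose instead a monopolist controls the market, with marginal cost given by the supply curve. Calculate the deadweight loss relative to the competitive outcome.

6153.64

Competitive equilibrium: 164 − 0.075Q = 95 + 0.01Q → Q* = 811.76471, P* = 103.11765.
Marginal revenue: MR = 164 − 0.15Q. Set MR = MC: 164 − 0.15Q = 95 + 0.01Q → Q_m = 431.25.
Price P_m = 164 − 0.075·431.25 = 131.65625; MC(Q_m) = 95 + 0.01·431.25 = 99.3125.
Competitive Q* = 811.76471, so ΔQ = 380.51471; wedge = 131.65625 − 99.3125 = 32.34375.
The triangle = ½ × 380.51471 × 32.34375 = 6153.64.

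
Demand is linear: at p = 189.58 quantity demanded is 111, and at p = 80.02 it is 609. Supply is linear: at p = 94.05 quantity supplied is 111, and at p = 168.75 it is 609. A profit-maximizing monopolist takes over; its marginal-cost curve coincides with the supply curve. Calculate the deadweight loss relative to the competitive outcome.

3505.99

Demand slope = (80.02 − 189.58)/(609 − 111) = −0.22, so p = 214 − 0.22q.
Supply slope = (168.75 − 94.05)/(609 − 111) = 0.15, so p = 77.4 + 0.15q.
Competitive equilibrium: 214 − 0.22q = 77.4 + 0.15q → q* = 369.1892, p* = 132.7784.
Marginal revenue: MR = 214 − 0.44q. Set MR = MC: 214 − 0.44q = 77.4 + 0.15q → q_m = 231.5254.
Price p_m = 214 − 0.22·231.5254 = 163.0644; MC(q_m) = 77.4 + 0.15·231.5254 = 112.1288.
Competitive q* = 369.1892, so Δq = 137.6638; wedge = 163.0644 − 112.1288 = 50.9356.
DWL = ½ × 137.6638 × 50.9356 = 3505.99.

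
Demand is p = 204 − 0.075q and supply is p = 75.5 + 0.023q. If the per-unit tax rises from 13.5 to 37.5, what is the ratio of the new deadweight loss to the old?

Competitive equilibrium: 204 − 0.075q = 75.5 + 0.023q → q* = 1311.2245, p* = 105.6582.
For a per-unit tax t: Δq = t/0.098, so DWL = ½·t·(t/0.098) = t²/0.196.
At t = 13.5: DWL = 929.847. At t = 37.5: DWL = 7174.745.
Ratio = (37.5/13.5)² = 7.716.

7.716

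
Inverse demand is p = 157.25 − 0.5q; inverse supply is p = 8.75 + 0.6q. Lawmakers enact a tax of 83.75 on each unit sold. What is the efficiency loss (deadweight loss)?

3188.21

Competitive equilibrium: 157.25 − 0.5q = 8.75 + 0.6q → q* = 135, p* = 89.75.
With the tax, the buyer price exceeds the seller price by 83.75: (157.25 − 0.5q) − (8.75 + 0.6q) = 83.75 → q' = 58.8636.
Δq = 135 − 58.8636 = 76.1364; the wedge equals the tax, 83.75.
The triangle = ½ × 76.1364 × 83.75 = 3188.21.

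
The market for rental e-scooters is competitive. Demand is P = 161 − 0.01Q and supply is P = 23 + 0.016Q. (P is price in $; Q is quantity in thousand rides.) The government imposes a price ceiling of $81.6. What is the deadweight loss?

Competitive equilibrium: 161 − 0.01Q = 23 + 0.016Q → Q* = 5307.6923, P* = 107.9231.
At the ceiling P = 81.6, quantity supplied = (81.6 − 23)/0.016 = 3662.5.
Willingness to pay at Q' = 3662.5: 161 − 0.01·3662.5 = 124.375.
ΔQ = 5307.6923 − 3662.5 = 1645.1923; wedge = 124.375 − 81.6 = 42.775.
Deadweight loss = ½ × 1645.1923 × 42.775 = $35186.55 thousand.

$35186.55 thousand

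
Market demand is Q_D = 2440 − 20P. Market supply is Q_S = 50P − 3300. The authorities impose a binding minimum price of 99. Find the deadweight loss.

In inverse form: demand P = 122 − 0.05Q, supply P = 66 + 0.02Q.
Competitive equilibrium: 122 − 0.05Q = 66 + 0.02Q → Q* = 800, P* = 82.
At the floor P = 99, quantity demanded = (122 − 99)/0.05 = 460.
Sellers' marginal cost at Q' = 460: 66 + 0.02·460 = 75.2.
ΔQ = 800 − 460 = 340; wedge = 99 − 75.2 = 23.8.
The triangle = ½ × 340 × 23.8 = 4046.

4046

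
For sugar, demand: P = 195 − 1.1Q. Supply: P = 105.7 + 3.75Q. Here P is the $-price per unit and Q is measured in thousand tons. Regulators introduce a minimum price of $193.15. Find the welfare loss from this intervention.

Competitive equilibrium: 195 − 1.1Q = 105.7 + 3.75Q → Q* = 18.4124, P* = 174.7464.
At the floor P = 193.15, quantity demanded = (195 − 193.15)/1.1 = 1.6818.
Sellers' marginal cost at Q' = 1.6818: 105.7 + 3.75·1.6818 = 112.0068.
ΔQ = 18.4124 − 1.6818 = 16.7306; wedge = 193.15 − 112.0068 = 81.1432.
The triangle = ½ × 16.7306 × 81.1432 = $678.79 thousand.

$678.79 thousand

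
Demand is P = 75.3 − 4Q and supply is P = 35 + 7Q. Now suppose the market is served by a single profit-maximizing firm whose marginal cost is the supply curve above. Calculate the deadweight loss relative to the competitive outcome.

5.25

Competitive equilibrium: 75.3 − 4Q = 35 + 7Q → Q* = 3.6636, P* = 60.6455.
Marginal revenue: MR = 75.3 − 8Q. Set MR = MC: 75.3 − 8Q = 35 + 7Q → Q_m = 2.6867.
Price P_m = 75.3 − 4·2.6867 = 64.5532; MC(Q_m) = 35 + 7·2.6867 = 53.8069.
Competitive Q* = 3.6636, so ΔQ = 0.9769; wedge = 64.5532 − 53.8069 = 10.7463.
Welfare loss = ½ × 0.9769 × 10.7463 = 5.25.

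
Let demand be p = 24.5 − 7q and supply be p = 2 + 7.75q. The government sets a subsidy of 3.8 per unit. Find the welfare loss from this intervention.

0.49

Competitive equilibrium: 24.5 − 7q = 2 + 7.75q → q* = 1.5254, p* = 13.822.
The subsidy lowers effective supply by 3.8: p = 7.75q − 1.8.
New quantity: 24.5 − 7q = 7.75q − 1.8 → q' = 1.7831.
Overproduction Δq = 1.7831 − 1.5254 = 0.2577; wedge = subsidy = 3.8.
Deadweight loss = ½ × 0.2577 × 3.8 = 0.49.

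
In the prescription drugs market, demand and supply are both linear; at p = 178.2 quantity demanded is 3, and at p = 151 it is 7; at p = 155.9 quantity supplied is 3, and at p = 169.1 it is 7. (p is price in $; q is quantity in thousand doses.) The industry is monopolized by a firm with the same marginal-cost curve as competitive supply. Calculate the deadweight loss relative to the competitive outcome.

$22.18 thousand

Demand slope = (151 − 178.2)/(7 − 3) = −6.8, so p = 198.6 − 6.8q.
Supply slope = (169.1 − 155.9)/(7 − 3) = 3.3, so p = 146 + 3.3q.
Competitive equilibrium: 198.6 − 6.8q = 146 + 3.3q → q* = 5.2079, p* = 163.1861.
Marginal revenue: MR = 198.6 − 13.6q. Set MR = MC: 198.6 − 13.6q = 146 + 3.3q → q_m = 3.1124.
Price p_m = 198.6 − 6.8·3.1124 = 177.4357; MC(q_m) = 146 + 3.3·3.1124 = 156.2709.
Competitive q* = 5.2079, so Δq = 2.0955; wedge = 177.4357 − 156.2709 = 21.1648.
Deadweight loss = ½ × 2.0955 × 21.1648 = $22.18 thousand.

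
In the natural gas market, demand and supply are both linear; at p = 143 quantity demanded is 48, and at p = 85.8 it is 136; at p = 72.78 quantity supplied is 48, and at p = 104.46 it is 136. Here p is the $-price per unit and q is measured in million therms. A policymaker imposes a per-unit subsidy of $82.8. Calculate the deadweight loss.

$3393.98 million

Demand slope = (85.8 − 143)/(136 − 48) = −0.65, so p = 174.2 − 0.65q.
Supply slope = (104.46 − 72.78)/(136 − 48) = 0.36, so p = 55.5 + 0.36q.
Competitive equilibrium: 174.2 − 0.65q = 55.5 + 0.36q → q* = 117.5248, p* = 97.8089.
The subsidy lowers effective supply by 82.8: p = 0.36q − 27.3.
New quantity: 174.2 − 0.65q = 0.36q − 27.3 → q' = 199.505.
Overproduction Δq = 199.505 − 117.5248 = 81.9802; wedge = subsidy = 82.8.
The triangle = ½ × 81.9802 × 82.8 = $3393.98 million.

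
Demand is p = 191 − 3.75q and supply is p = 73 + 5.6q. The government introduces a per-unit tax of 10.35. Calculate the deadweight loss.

5.73

Competitive equilibrium: 191 − 3.75q = 73 + 5.6q → q* = 12.6203, p* = 143.6738.
With the tax, the buyer price exceeds the seller price by 10.35: (191 − 3.75q) − (73 + 5.6q) = 10.35 → q' = 11.5134.
Δq = 12.6203 − 11.5134 = 1.1069; the wedge equals the tax, 10.35.
Welfare loss = ½ × 1.1069 × 10.35 = 5.73.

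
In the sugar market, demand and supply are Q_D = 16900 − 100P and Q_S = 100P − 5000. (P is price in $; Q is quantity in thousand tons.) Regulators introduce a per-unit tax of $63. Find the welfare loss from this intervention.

$99225 thousand

In inverse form: demand P = 169 − 0.01Q, supply P = 50 + 0.01Q.
Competitive equilibrium: 169 − 0.01Q = 50 + 0.01Q → Q* = 5950, P* = 109.5.
With the tax, the buyer price exceeds the seller price by 63: (169 − 0.01Q) − (50 + 0.01Q) = 63 → Q' = 2800.
ΔQ = 5950 − 2800 = 3150; the wedge equals the tax, 63.
Welfare loss = ½ × 3150 × 63 = $99225 thousand.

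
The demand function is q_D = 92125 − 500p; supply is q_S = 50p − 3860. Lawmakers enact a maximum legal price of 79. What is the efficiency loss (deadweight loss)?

In inverse form: demand p = 184.25 − 0.002q, supply p = 77.2 + 0.02q.
Competitive equilibrium: 184.25 − 0.002q = 77.2 + 0.02q → q* = 4865.9091, p* = 174.5182.
At the ceiling p = 79, quantity supplied = (79 − 77.2)/0.02 = 90.
Willingness to pay at q' = 90: 184.25 − 0.002·90 = 184.07.
Δq = 4865.9091 − 90 = 4775.9091; wedge = 184.07 − 79 = 105.07.
Deadweight loss = ½ × 4775.9091 × 105.07 = 250902.38.

250902.38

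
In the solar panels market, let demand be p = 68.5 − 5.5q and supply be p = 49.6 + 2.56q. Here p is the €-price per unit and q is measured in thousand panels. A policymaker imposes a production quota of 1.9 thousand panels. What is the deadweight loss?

Competitive equilibrium: 68.5 − 5.5q = 49.6 + 2.56q → q* = 2.3449, p* = 55.603.
At q = 1.9: demand price = 68.5 − 5.5·1.9 = 58.05; supply price = 49.6 + 2.56·1.9 = 54.464.
Δq = 2.3449 − 1.9 = 0.4449; wedge = 58.05 − 54.464 = 3.586.
DWL = ½ × 0.4449 × 3.586 = €0.80 thousand.

€0.80 thousand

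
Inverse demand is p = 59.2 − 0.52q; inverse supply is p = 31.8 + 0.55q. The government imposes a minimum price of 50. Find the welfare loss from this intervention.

33.52

Competitive equilibrium: 59.2 − 0.52q = 31.8 + 0.55q → q* = 25.6075, p* = 45.8841.
At the floor p = 50, quantity demanded = (59.2 − 50)/0.52 = 17.6923.
Sellers' marginal cost at q' = 17.6923: 31.8 + 0.55·17.6923 = 41.5308.
Δq = 25.6075 − 17.6923 = 7.9152; wedge = 50 − 41.5308 = 8.4692.
Deadweight loss = ½ × 7.9152 × 8.4692 = 33.52.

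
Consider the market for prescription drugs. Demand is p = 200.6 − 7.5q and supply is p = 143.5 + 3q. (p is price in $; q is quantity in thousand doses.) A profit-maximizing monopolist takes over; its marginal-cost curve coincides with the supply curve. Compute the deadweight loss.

Competitive equilibrium: 200.6 − 7.5q = 143.5 + 3q → q* = 5.4381, p* = 159.81429.
Marginal revenue: MR = 200.6 − 15q. Set MR = MC: 200.6 − 15q = 143.5 + 3q → q_m = 3.17222.
Price p_m = 200.6 − 7.5·3.17222 = 176.80835; MC(q_m) = 143.5 + 3·3.17222 = 153.01666.
Competitive q* = 5.4381, so Δq = 2.26588; wedge = 176.80835 − 153.01666 = 23.79169.
The triangle = ½ × 2.26588 × 23.79169 = $26.95 thousand.

$26.95 thousand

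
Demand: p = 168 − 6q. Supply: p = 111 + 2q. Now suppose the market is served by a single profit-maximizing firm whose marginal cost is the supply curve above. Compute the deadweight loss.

37.30

Competitive equilibrium: 168 − 6q = 111 + 2q → q* = 7.125, p* = 125.25.
Marginal revenue: MR = 168 − 12q. Set MR = MC: 168 − 12q = 111 + 2q → q_m = 4.0714.
Price p_m = 168 − 6·4.0714 = 143.5716; MC(q_m) = 111 + 2·4.0714 = 119.1428.
Competitive q* = 7.125, so Δq = 3.0536; wedge = 143.5716 − 119.1428 = 24.4288.
DWL = ½ × 3.0536 × 24.4288 = 37.30.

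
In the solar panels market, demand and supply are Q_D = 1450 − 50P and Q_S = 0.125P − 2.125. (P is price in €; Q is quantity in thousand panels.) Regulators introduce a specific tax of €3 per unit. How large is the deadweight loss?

In inverse form: demand P = 29 − 0.02Q, supply P = 17 + 8Q.
Competitive equilibrium: 29 − 0.02Q = 17 + 8Q → Q* = 1.4963, P* = 28.9701.
With the tax, the buyer price exceeds the seller price by 3: (29 − 0.02Q) − (17 + 8Q) = 3 → Q' = 1.1222.
ΔQ = 1.4963 − 1.1222 = 0.3741; the wedge equals the tax, 3.
DWL = ½ × 0.3741 × 3 = €0.56 thousand.

€0.56 thousand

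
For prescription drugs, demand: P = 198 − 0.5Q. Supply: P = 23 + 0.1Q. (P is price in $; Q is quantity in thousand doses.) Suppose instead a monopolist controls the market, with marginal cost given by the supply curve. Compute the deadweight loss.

$5272.90 thousand

Competitive equilibrium: 198 − 0.5Q = 23 + 0.1Q → Q* = 291.6667, P* = 52.1667.
Marginal revenue: MR = 198 − Q. Set MR = MC: 198 − Q = 23 + 0.1Q → Q_m = 159.0909.
Price P_m = 198 − 0.5·159.0909 = 118.4546; MC(Q_m) = 23 + 0.1·159.0909 = 38.9091.
Competitive Q* = 291.6667, so ΔQ = 132.5758; wedge = 118.4546 − 38.9091 = 79.5455.
DWL = ½ × 132.5758 × 79.5455 = $5272.90 thousand.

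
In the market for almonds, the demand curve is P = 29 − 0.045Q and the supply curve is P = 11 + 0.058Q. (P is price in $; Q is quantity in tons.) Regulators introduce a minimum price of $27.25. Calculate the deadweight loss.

$950.70

Competitive equilibrium: 29 − 0.045Q = 11 + 0.058Q → Q* = 174.7573, P* = 21.1359.
At the floor P = 27.25, quantity demanded = (29 − 27.25)/0.045 = 38.8889.
Sellers' marginal cost at Q' = 38.8889: 11 + 0.058·38.8889 = 13.2556.
ΔQ = 174.7573 − 38.8889 = 135.8684; wedge = 27.25 − 13.2556 = 13.9944.
Deadweight loss = ½ × 135.8684 × 13.9944 = $950.70.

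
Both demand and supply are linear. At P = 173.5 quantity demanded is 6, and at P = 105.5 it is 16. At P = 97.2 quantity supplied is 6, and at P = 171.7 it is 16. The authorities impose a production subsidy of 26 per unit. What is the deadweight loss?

23.72

Demand slope = (105.5 − 173.5)/(16 − 6) = −6.8, so P = 214.3 − 6.8Q.
Supply slope = (171.7 − 97.2)/(16 − 6) = 7.45, so P = 52.5 + 7.45Q.
Competitive equilibrium: 214.3 − 6.8Q = 52.5 + 7.45Q → Q* = 11.3544, P* = 137.0902.
The subsidy lowers effective supply by 26: P = 26.5 + 7.45Q.
New quantity: 214.3 − 6.8Q = 26.5 + 7.45Q → Q' = 13.1789.
Overproduction ΔQ = 13.1789 − 11.3544 = 1.8245; wedge = subsidy = 26.
Deadweight loss = ½ × 1.8245 × 26 = 23.72.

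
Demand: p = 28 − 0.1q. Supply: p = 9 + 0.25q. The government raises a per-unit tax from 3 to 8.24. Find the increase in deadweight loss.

84.14

Competitive equilibrium: 28 − 0.1q = 9 + 0.25q → q* = 54.2857, p* = 22.5714.
For a per-unit tax t: Δq = t/0.35, so DWL = ½·t·(t/0.35) = t²/0.7.
At t = 3: DWL = 12.857. At t = 8.24: DWL = 96.997.
Increase = 96.997 − 12.857 = 84.14.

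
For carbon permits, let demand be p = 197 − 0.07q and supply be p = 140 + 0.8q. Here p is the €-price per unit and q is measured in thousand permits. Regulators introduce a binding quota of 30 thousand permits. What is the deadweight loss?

€548.74 thousand

Competitive equilibrium: 197 − 0.07q = 140 + 0.8q → q* = 65.5172, p* = 192.4138.
At q = 30: demand price = 197 − 0.07·30 = 194.9; supply price = 140 + 0.8·30 = 164.
Δq = 65.5172 − 30 = 35.5172; wedge = 194.9 − 164 = 30.9.
Welfare loss = ½ × 35.5172 × 30.9 = €548.74 thousand.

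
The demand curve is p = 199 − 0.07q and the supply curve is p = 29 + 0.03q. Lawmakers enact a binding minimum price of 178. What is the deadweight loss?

98000

Competitive equilibrium: 199 − 0.07q = 29 + 0.03q → q* = 1700, p* = 80.
At the floor p = 178, quantity demanded = (199 − 178)/0.07 = 300.
Sellers' marginal cost at q' = 300: 29 + 0.03·300 = 38.
Δq = 1700 − 300 = 1400; wedge = 178 − 38 = 140.
The triangle = ½ × 1400 × 140 = 98000.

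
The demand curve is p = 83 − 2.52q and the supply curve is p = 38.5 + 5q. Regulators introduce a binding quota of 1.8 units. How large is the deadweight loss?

63.75

Competitive equilibrium: 83 − 2.52q = 38.5 + 5q → q* = 5.9176, p* = 68.0878.
At q = 1.8: demand price = 83 − 2.52·1.8 = 78.464; supply price = 38.5 + 5·1.8 = 47.5.
Δq = 5.9176 − 1.8 = 4.1176; wedge = 78.464 − 47.5 = 30.964.
Deadweight loss = ½ × 4.1176 × 30.964 = 63.75.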